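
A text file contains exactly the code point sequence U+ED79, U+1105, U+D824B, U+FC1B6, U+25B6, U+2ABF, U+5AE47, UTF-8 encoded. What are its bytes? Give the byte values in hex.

EE B5 B9 E1 84 85 F3 98 89 8B F3 BC 86 B6 E2 96 B6 E2 AA BF F1 9A B9 87

U+ED79: 3-byte form → EE B5 B9.
U+1105: 3-byte form → E1 84 85.
U+D824B: 4-byte form → F3 98 89 8B.
U+FC1B6: 4-byte form → F3 BC 86 B6.
U+25B6: 3-byte form → E2 96 B6.
U+2ABF: 3-byte form → E2 AA BF.
U+5AE47: 4-byte form → F1 9A B9 87.
Concatenated (24 bytes): EE B5 B9 E1 84 85 F3 98 89 8B F3 BC 86 B6 E2 96 B6 E2 AA BF F1 9A B9 87.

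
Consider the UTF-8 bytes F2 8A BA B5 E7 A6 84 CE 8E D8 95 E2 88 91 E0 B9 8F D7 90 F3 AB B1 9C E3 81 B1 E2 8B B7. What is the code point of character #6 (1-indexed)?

Offset 0: leading byte 0xF2 = 11110010 → 4-byte char #1 = F2 8A BA B5.
Offset 4: leading byte 0xE7 = 11100111 → 3-byte char #2 = E7 A6 84.
Offset 7: leading byte 0xCE = 11001110 → 2-byte char #3 = CE 8E.
Offset 9: leading byte 0xD8 = 11011000 → 2-byte char #4 = D8 95.
Offset 11: leading byte 0xE2 = 11100010 → 3-byte char #5 = E2 88 91.
Offset 14: leading byte 0xE0 = 11100000 → 3-byte char #6 = E0 B9 8F.
Leading byte 0xE0 = 11100000 matches 1110xxxx → 3-byte sequence.
Byte 1: 0xE0 = 11100000, payload 0000 (4 bits).
Byte 2: 0xB9 = 10111001 (10xxxxxx ✓), payload 111001.
Byte 3: 0x8F = 10001111 (10xxxxxx ✓), payload 001111.
Concatenate: 0000111001001111 = 0xE4F (16 bits → U+0E4F).

U+0E4F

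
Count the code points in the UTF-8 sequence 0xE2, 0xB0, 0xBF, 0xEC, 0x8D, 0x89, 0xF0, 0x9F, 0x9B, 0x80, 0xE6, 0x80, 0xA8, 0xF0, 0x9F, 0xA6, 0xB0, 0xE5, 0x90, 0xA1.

Byte at offset 0: 0xE2 = 11100010 → 3-byte char (#1). Advance 3.
Byte at offset 3: 0xEC = 11101100 → 3-byte char (#2). Advance 3.
Byte at offset 6: 0xF0 = 11110000 → 4-byte char (#3). Advance 4.
Byte at offset 10: 0xE6 = 11100110 → 3-byte char (#4). Advance 3.
Byte at offset 13: 0xF0 = 11110000 → 4-byte char (#5). Advance 4.
Byte at offset 17: 0xE5 = 11100101 → 3-byte char (#6). Advance 3.
Reached end at offset 20 after 6 code points.

6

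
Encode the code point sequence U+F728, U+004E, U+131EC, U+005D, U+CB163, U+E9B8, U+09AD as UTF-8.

U+F728: 3-byte form → EF 9C A8.
U+004E: 1-byte form → 4E.
U+131EC: 4-byte form → F0 93 87 AC.
U+005D: 1-byte form → 5D.
U+CB163: 4-byte form → F3 8B 85 A3.
U+E9B8: 3-byte form → EE A6 B8.
U+09AD: 3-byte form → E0 A6 AD.
Concatenated (19 bytes): EF 9C A8 4E F0 93 87 AC 5D F3 8B 85 A3 EE A6 B8 E0 A6 AD.

EF 9C A8 4E F0 93 87 AC 5D F3 8B 85 A3 EE A6 B8 E0 A6 AD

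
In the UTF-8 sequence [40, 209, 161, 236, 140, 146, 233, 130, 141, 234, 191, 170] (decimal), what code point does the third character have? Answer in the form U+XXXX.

Offset 0: leading byte 0x28 = 00101000 → 1-byte char #1 = 28.
Offset 1: leading byte 0xD1 = 11010001 → 2-byte char #2 = D1 A1.
Offset 3: leading byte 0xEC = 11101100 → 3-byte char #3 = EC 8C 92.
Leading byte 0xEC = 11101100 matches 1110xxxx → 3-byte sequence.
Byte 1: 0xEC = 11101100, payload 1100 (4 bits).
Byte 2: 0x8C = 10001100 (10xxxxxx ✓), payload 001100.
Byte 3: 0x92 = 10010010 (10xxxxxx ✓), payload 010010.
Concatenate: 1100001100010010 = 0xC312 (16 bits → U+C312).

U+C312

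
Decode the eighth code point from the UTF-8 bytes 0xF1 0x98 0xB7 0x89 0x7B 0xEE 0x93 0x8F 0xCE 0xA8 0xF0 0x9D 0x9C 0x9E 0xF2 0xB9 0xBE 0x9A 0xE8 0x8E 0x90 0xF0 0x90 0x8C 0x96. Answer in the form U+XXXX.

U+10316

Offset 0: leading byte 0xF1 = 11110001 → 4-byte char #1 = F1 98 B7 89.
Offset 4: leading byte 0x7B = 01111011 → 1-byte char #2 = 7B.
Offset 5: leading byte 0xEE = 11101110 → 3-byte char #3 = EE 93 8F.
Offset 8: leading byte 0xCE = 11001110 → 2-byte char #4 = CE A8.
Offset 10: leading byte 0xF0 = 11110000 → 4-byte char #5 = F0 9D 9C 9E.
Offset 14: leading byte 0xF2 = 11110010 → 4-byte char #6 = F2 B9 BE 9A.
Offset 18: leading byte 0xE8 = 11101000 → 3-byte char #7 = E8 8E 90.
Offset 21: leading byte 0xF0 = 11110000 → 4-byte char #8 = F0 90 8C 96.
Leading byte 0xF0 = 11110000 matches 11110xxx → 4-byte sequence.
Byte 1: 0xF0 = 11110000, payload 000 (3 bits).
Byte 2: 0x90 = 10010000 (10xxxxxx ✓), payload 010000.
Byte 3: 0x8C = 10001100 (10xxxxxx ✓), payload 001100.
Byte 4: 0x96 = 10010110 (10xxxxxx ✓), payload 010110.
Concatenate: 000010000001100010110 = 0x10316 (21 bits → U+10316).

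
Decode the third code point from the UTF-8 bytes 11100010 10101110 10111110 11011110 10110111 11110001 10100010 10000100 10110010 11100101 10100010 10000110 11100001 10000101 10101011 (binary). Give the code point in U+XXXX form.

U+62132

Offset 0: leading byte 0xE2 = 11100010 → 3-byte char #1 = E2 AE BE.
Offset 3: leading byte 0xDE = 11011110 → 2-byte char #2 = DE B7.
Offset 5: leading byte 0xF1 = 11110001 → 4-byte char #3 = F1 A2 84 B2.
Leading byte 0xF1 = 11110001 matches 11110xxx → 4-byte sequence.
Byte 1: 0xF1 = 11110001, payload 001 (3 bits).
Byte 2: 0xA2 = 10100010 (10xxxxxx ✓), payload 100010.
Byte 3: 0x84 = 10000100 (10xxxxxx ✓), payload 000100.
Byte 4: 0xB2 = 10110010 (10xxxxxx ✓), payload 110010.
Concatenate: 001100010000100110010 = 0x62132 (21 bits → U+62132).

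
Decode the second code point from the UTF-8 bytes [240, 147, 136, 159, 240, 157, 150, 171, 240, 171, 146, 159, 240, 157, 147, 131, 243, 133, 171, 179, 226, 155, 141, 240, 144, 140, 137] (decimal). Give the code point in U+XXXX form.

Offset 0: leading byte 0xF0 = 11110000 → 4-byte char #1 = F0 93 88 9F.
Offset 4: leading byte 0xF0 = 11110000 → 4-byte char #2 = F0 9D 96 AB.
Leading byte 0xF0 = 11110000 matches 11110xxx → 4-byte sequence.
Byte 1: 0xF0 = 11110000, payload 000 (3 bits).
Byte 2: 0x9D = 10011101 (10xxxxxx ✓), payload 011101.
Byte 3: 0x96 = 10010110 (10xxxxxx ✓), payload 010110.
Byte 4: 0xAB = 10101011 (10xxxxxx ✓), payload 101011.
Concatenate: 000011101010110101011 = 0x1D5AB (21 bits → U+1D5AB).

U+1D5AB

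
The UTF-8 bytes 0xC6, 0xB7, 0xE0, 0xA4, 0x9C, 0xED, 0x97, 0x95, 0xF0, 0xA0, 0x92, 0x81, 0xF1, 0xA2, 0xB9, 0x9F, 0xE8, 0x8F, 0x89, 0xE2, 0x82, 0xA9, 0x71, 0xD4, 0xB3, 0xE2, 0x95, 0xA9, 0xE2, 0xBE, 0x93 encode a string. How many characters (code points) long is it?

11

Byte at offset 0: 0xC6 = 11000110 → 2-byte char (#1). Advance 2.
Byte at offset 2: 0xE0 = 11100000 → 3-byte char (#2). Advance 3.
Byte at offset 5: 0xED = 11101101 → 3-byte char (#3). Advance 3.
Byte at offset 8: 0xF0 = 11110000 → 4-byte char (#4). Advance 4.
Byte at offset 12: 0xF1 = 11110001 → 4-byte char (#5). Advance 4.
Byte at offset 16: 0xE8 = 11101000 → 3-byte char (#6). Advance 3.
Byte at offset 19: 0xE2 = 11100010 → 3-byte char (#7). Advance 3.
Byte at offset 22: 0x71 = 01110001 → 1-byte char (#8). Advance 1.
Byte at offset 23: 0xD4 = 11010100 → 2-byte char (#9). Advance 2.
Byte at offset 25: 0xE2 = 11100010 → 3-byte char (#10). Advance 3.
Byte at offset 28: 0xE2 = 11100010 → 3-byte char (#11). Advance 3.
Reached end at offset 31 after 11 code points.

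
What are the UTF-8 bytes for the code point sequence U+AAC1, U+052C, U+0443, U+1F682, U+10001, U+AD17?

EA AB 81 D4 AC D1 83 F0 9F 9A 82 F0 90 80 81 EA B4 97

U+AAC1: 3-byte form → EA AB 81.
U+052C: 2-byte form → D4 AC.
U+0443: 2-byte form → D1 83.
U+1F682: 4-byte form → F0 9F 9A 82.
U+10001: 4-byte form → F0 90 80 81.
U+AD17: 3-byte form → EA B4 97.
Concatenated (18 bytes): EA AB 81 D4 AC D1 83 F0 9F 9A 82 F0 90 80 81 EA B4 97.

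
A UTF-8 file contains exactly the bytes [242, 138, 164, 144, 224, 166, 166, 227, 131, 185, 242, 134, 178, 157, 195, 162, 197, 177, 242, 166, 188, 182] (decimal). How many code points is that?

Byte at offset 0: 0xF2 = 11110010 → 4-byte char (#1). Advance 4.
Byte at offset 4: 0xE0 = 11100000 → 3-byte char (#2). Advance 3.
Byte at offset 7: 0xE3 = 11100011 → 3-byte char (#3). Advance 3.
Byte at offset 10: 0xF2 = 11110010 → 4-byte char (#4). Advance 4.
Byte at offset 14: 0xC3 = 11000011 → 2-byte char (#5). Advance 2.
Byte at offset 16: 0xC5 = 11000101 → 2-byte char (#6). Advance 2.
Byte at offset 18: 0xF2 = 11110010 → 4-byte char (#7). Advance 4.
Reached end at offset 22 after 7 code points.

7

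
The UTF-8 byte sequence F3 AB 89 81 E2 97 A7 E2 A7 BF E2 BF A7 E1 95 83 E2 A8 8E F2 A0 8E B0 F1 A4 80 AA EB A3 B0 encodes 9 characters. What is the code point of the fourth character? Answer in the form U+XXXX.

U+2FE7

Offset 0: leading byte 0xF3 = 11110011 → 4-byte char #1 = F3 AB 89 81.
Offset 4: leading byte 0xE2 = 11100010 → 3-byte char #2 = E2 97 A7.
Offset 7: leading byte 0xE2 = 11100010 → 3-byte char #3 = E2 A7 BF.
Offset 10: leading byte 0xE2 = 11100010 → 3-byte char #4 = E2 BF A7.
Leading byte 0xE2 = 11100010 matches 1110xxxx → 3-byte sequence.
Byte 1: 0xE2 = 11100010, payload 0010 (4 bits).
Byte 2: 0xBF = 10111111 (10xxxxxx ✓), payload 111111.
Byte 3: 0xA7 = 10100111 (10xxxxxx ✓), payload 100111.
Concatenate: 0010111111100111 = 0x2FE7 (16 bits → U+2FE7).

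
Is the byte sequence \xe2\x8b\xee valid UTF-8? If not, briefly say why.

invalid (non-continuation byte where continuation expected)

Leading byte 0xE2 = 11100010 → 3-byte form.
Byte 3 is 0xEE = 11101110, which is not 10xxxxxx — expected a continuation byte.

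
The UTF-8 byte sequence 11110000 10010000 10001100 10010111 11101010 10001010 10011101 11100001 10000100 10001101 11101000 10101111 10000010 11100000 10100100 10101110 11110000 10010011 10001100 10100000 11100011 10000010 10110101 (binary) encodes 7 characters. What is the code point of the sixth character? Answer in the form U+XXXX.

Offset 0: leading byte 0xF0 = 11110000 → 4-byte char #1 = F0 90 8C 97.
Offset 4: leading byte 0xEA = 11101010 → 3-byte char #2 = EA 8A 9D.
Offset 7: leading byte 0xE1 = 11100001 → 3-byte char #3 = E1 84 8D.
Offset 10: leading byte 0xE8 = 11101000 → 3-byte char #4 = E8 AF 82.
Offset 13: leading byte 0xE0 = 11100000 → 3-byte char #5 = E0 A4 AE.
Offset 16: leading byte 0xF0 = 11110000 → 4-byte char #6 = F0 93 8C A0.
Leading byte 0xF0 = 11110000 matches 11110xxx → 4-byte sequence.
Byte 1: 0xF0 = 11110000, payload 000 (3 bits).
Byte 2: 0x93 = 10010011 (10xxxxxx ✓), payload 010011.
Byte 3: 0x8C = 10001100 (10xxxxxx ✓), payload 001100.
Byte 4: 0xA0 = 10100000 (10xxxxxx ✓), payload 100000.
Concatenate: 000010011001100100000 = 0x13320 (21 bits → U+13320).

U+13320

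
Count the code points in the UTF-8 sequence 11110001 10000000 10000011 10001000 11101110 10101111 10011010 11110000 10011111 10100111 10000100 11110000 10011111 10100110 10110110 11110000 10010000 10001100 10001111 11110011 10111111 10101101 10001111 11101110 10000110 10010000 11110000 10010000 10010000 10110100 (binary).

Byte at offset 0: 0xF1 = 11110001 → 4-byte char (#1). Advance 4.
Byte at offset 4: 0xEE = 11101110 → 3-byte char (#2). Advance 3.
Byte at offset 7: 0xF0 = 11110000 → 4-byte char (#3). Advance 4.
Byte at offset 11: 0xF0 = 11110000 → 4-byte char (#4). Advance 4.
Byte at offset 15: 0xF0 = 11110000 → 4-byte char (#5). Advance 4.
Byte at offset 19: 0xF3 = 11110011 → 4-byte char (#6). Advance 4.
Byte at offset 23: 0xEE = 11101110 → 3-byte char (#7). Advance 3.
Byte at offset 26: 0xF0 = 11110000 → 4-byte char (#8). Advance 4.
Reached end at offset 30 after 8 code points.

8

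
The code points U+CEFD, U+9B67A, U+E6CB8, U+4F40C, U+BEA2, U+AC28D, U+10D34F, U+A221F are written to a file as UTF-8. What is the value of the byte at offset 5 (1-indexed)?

0x9B

1-indexed offset 5 is 0-indexed offset 4.
U+CEFD → 3-byte form EC BB BD at offsets 0–2.
U+9B67A → 4-byte form F2 9B 99 BA at offsets 3–6.
Offset 4 falls in char 2's range; it's byte 2 of F2 9B 99 BA = 0x9B.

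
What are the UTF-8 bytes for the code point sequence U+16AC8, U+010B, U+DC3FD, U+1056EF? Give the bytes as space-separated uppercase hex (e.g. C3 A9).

U+16AC8: 4-byte form → F0 96 AB 88.
U+010B: 2-byte form → C4 8B.
U+DC3FD: 4-byte form → F3 9C 8F BD.
U+1056EF: 4-byte form → F4 85 9B AF.
Concatenated (14 bytes): F0 96 AB 88 C4 8B F3 9C 8F BD F4 85 9B AF.

F0 96 AB 88 C4 8B F3 9C 8F BD F4 85 9B AF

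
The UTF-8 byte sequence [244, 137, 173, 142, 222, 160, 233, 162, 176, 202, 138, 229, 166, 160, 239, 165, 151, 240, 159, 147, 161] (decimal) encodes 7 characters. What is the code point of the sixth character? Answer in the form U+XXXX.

U+F957

Offset 0: leading byte 0xF4 = 11110100 → 4-byte char #1 = F4 89 AD 8E.
Offset 4: leading byte 0xDE = 11011110 → 2-byte char #2 = DE A0.
Offset 6: leading byte 0xE9 = 11101001 → 3-byte char #3 = E9 A2 B0.
Offset 9: leading byte 0xCA = 11001010 → 2-byte char #4 = CA 8A.
Offset 11: leading byte 0xE5 = 11100101 → 3-byte char #5 = E5 A6 A0.
Offset 14: leading byte 0xEF = 11101111 → 3-byte char #6 = EF A5 97.
Leading byte 0xEF = 11101111 matches 1110xxxx → 3-byte sequence.
Byte 1: 0xEF = 11101111, payload 1111 (4 bits).
Byte 2: 0xA5 = 10100101 (10xxxxxx ✓), payload 100101.
Byte 3: 0x97 = 10010111 (10xxxxxx ✓), payload 010111.
Concatenate: 1111100101010111 = 0xF957 (16 bits → U+F957).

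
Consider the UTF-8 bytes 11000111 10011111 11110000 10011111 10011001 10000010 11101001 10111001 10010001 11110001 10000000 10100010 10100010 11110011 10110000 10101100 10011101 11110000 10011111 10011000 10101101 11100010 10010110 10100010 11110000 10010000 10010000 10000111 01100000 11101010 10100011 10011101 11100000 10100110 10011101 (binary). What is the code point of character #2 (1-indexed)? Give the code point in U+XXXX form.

Offset 0: leading byte 0xC7 = 11000111 → 2-byte char #1 = C7 9F.
Offset 2: leading byte 0xF0 = 11110000 → 4-byte char #2 = F0 9F 99 82.
Leading byte 0xF0 = 11110000 matches 11110xxx → 4-byte sequence.
Byte 1: 0xF0 = 11110000, payload 000 (3 bits).
Byte 2: 0x9F = 10011111 (10xxxxxx ✓), payload 011111.
Byte 3: 0x99 = 10011001 (10xxxxxx ✓), payload 011001.
Byte 4: 0x82 = 10000010 (10xxxxxx ✓), payload 000010.
Concatenate: 000011111011001000010 = 0x1F642 (21 bits → U+1F642).

U+1F642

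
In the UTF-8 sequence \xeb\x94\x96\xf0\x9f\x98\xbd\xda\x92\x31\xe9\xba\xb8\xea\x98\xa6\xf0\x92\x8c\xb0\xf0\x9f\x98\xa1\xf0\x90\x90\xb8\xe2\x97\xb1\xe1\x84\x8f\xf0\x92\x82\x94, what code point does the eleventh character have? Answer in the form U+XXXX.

U+110F

Offset 0: leading byte 0xEB = 11101011 → 3-byte char #1 = EB 94 96.
Offset 3: leading byte 0xF0 = 11110000 → 4-byte char #2 = F0 9F 98 BD.
Offset 7: leading byte 0xDA = 11011010 → 2-byte char #3 = DA 92.
Offset 9: leading byte 0x31 = 00110001 → 1-byte char #4 = 31.
Offset 10: leading byte 0xE9 = 11101001 → 3-byte char #5 = E9 BA B8.
Offset 13: leading byte 0xEA = 11101010 → 3-byte char #6 = EA 98 A6.
Offset 16: leading byte 0xF0 = 11110000 → 4-byte char #7 = F0 92 8C B0.
Offset 20: leading byte 0xF0 = 11110000 → 4-byte char #8 = F0 9F 98 A1.
Offset 24: leading byte 0xF0 = 11110000 → 4-byte char #9 = F0 90 90 B8.
Offset 28: leading byte 0xE2 = 11100010 → 3-byte char #10 = E2 97 B1.
Offset 31: leading byte 0xE1 = 11100001 → 3-byte char #11 = E1 84 8F.
Leading byte 0xE1 = 11100001 matches 1110xxxx → 3-byte sequence.
Byte 1: 0xE1 = 11100001, payload 0001 (4 bits).
Byte 2: 0x84 = 10000100 (10xxxxxx ✓), payload 000100.
Byte 3: 0x8F = 10001111 (10xxxxxx ✓), payload 001111.
Concatenate: 0001000100001111 = 0x110F (16 bits → U+110F).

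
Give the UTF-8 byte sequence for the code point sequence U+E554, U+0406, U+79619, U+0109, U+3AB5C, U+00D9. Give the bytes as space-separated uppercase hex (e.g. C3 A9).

EE 95 94 D0 86 F1 B9 98 99 C4 89 F0 BA AD 9C C3 99

U+E554: 3-byte form → EE 95 94.
U+0406: 2-byte form → D0 86.
U+79619: 4-byte form → F1 B9 98 99.
U+0109: 2-byte form → C4 89.
U+3AB5C: 4-byte form → F0 BA AD 9C.
U+00D9: 2-byte form → C3 99.
Concatenated (17 bytes): EE 95 94 D0 86 F1 B9 98 99 C4 89 F0 BA AD 9C C3 99.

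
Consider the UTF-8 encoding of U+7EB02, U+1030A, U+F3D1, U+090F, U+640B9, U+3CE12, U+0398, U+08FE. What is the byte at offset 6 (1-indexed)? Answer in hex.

1-indexed offset 6 is 0-indexed offset 5.
U+7EB02 → 4-byte form F1 BE AC 82 at offsets 0–3.
U+1030A → 4-byte form F0 90 8C 8A at offsets 4–7.
Offset 5 falls in char 2's range; it's byte 2 of F0 90 8C 8A = 0x90.

0x90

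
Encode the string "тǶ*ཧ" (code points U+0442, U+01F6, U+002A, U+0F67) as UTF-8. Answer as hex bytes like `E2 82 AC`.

U+0442: 2-byte form → D1 82.
U+01F6: 2-byte form → C7 B6.
U+002A: 1-byte form → 2A.
U+0F67: 3-byte form → E0 BD A7.
Concatenated (8 bytes): D1 82 C7 B6 2A E0 BD A7.

D1 82 C7 B6 2A E0 BD A7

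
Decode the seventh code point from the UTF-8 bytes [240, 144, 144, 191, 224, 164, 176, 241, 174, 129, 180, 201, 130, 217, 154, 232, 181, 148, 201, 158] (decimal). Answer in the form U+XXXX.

Offset 0: leading byte 0xF0 = 11110000 → 4-byte char #1 = F0 90 90 BF.
Offset 4: leading byte 0xE0 = 11100000 → 3-byte char #2 = E0 A4 B0.
Offset 7: leading byte 0xF1 = 11110001 → 4-byte char #3 = F1 AE 81 B4.
Offset 11: leading byte 0xC9 = 11001001 → 2-byte char #4 = C9 82.
Offset 13: leading byte 0xD9 = 11011001 → 2-byte char #5 = D9 9A.
Offset 15: leading byte 0xE8 = 11101000 → 3-byte char #6 = E8 B5 94.
Offset 18: leading byte 0xC9 = 11001001 → 2-byte char #7 = C9 9E.
Leading byte 0xC9 = 11001001 matches 110xxxxx → 2-byte sequence.
Byte 1: 0xC9 = 11001001, payload 01001 (5 bits).
Byte 2: 0x9E = 10011110 (10xxxxxx ✓), payload 011110.
Concatenate: 01001011110 = 0x25E (11 bits → U+025E).

U+025E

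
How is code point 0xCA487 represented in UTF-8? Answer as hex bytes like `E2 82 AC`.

F3 8A 92 87

U+CA487 = 0xCA487 = 828551 decimal. In range U+10000–U+10FFFF → 4-byte form: 11110xxx 10xxxxxx 10xxxxxx 10xxxxxx.
Binary (21 bits): 011001010010010000111.
Split 3+6+6+6: 011 | 001010 | 010010 | 000111.
Byte 1: 11110011 = 0xF3.
Byte 2: 10001010 = 0x8A.
Byte 3: 10010010 = 0x92.
Byte 4: 10000111 = 0x87.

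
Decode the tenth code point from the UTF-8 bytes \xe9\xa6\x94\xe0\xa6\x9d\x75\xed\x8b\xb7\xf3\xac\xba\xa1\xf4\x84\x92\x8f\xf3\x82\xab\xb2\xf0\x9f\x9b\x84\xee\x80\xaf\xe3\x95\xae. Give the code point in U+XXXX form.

U+356E

Offset 0: leading byte 0xE9 = 11101001 → 3-byte char #1 = E9 A6 94.
Offset 3: leading byte 0xE0 = 11100000 → 3-byte char #2 = E0 A6 9D.
Offset 6: leading byte 0x75 = 01110101 → 1-byte char #3 = 75.
Offset 7: leading byte 0xED = 11101101 → 3-byte char #4 = ED 8B B7.
Offset 10: leading byte 0xF3 = 11110011 → 4-byte char #5 = F3 AC BA A1.
Offset 14: leading byte 0xF4 = 11110100 → 4-byte char #6 = F4 84 92 8F.
Offset 18: leading byte 0xF3 = 11110011 → 4-byte char #7 = F3 82 AB B2.
Offset 22: leading byte 0xF0 = 11110000 → 4-byte char #8 = F0 9F 9B 84.
Offset 26: leading byte 0xEE = 11101110 → 3-byte char #9 = EE 80 AF.
Offset 29: leading byte 0xE3 = 11100011 → 3-byte char #10 = E3 95 AE.
Leading byte 0xE3 = 11100011 matches 1110xxxx → 3-byte sequence.
Byte 1: 0xE3 = 11100011, payload 0011 (4 bits).
Byte 2: 0x95 = 10010101 (10xxxxxx ✓), payload 010101.
Byte 3: 0xAE = 10101110 (10xxxxxx ✓), payload 101110.
Concatenate: 0011010101101110 = 0x356E (16 bits → U+356E).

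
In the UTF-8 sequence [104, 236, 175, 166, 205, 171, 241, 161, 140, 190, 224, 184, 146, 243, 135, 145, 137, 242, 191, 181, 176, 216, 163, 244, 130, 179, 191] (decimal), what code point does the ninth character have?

U+102CFF

Offset 0: leading byte 0x68 = 01101000 → 1-byte char #1 = 68.
Offset 1: leading byte 0xEC = 11101100 → 3-byte char #2 = EC AF A6.
Offset 4: leading byte 0xCD = 11001101 → 2-byte char #3 = CD AB.
Offset 6: leading byte 0xF1 = 11110001 → 4-byte char #4 = F1 A1 8C BE.
Offset 10: leading byte 0xE0 = 11100000 → 3-byte char #5 = E0 B8 92.
Offset 13: leading byte 0xF3 = 11110011 → 4-byte char #6 = F3 87 91 89.
Offset 17: leading byte 0xF2 = 11110010 → 4-byte char #7 = F2 BF B5 B0.
Offset 21: leading byte 0xD8 = 11011000 → 2-byte char #8 = D8 A3.
Offset 23: leading byte 0xF4 = 11110100 → 4-byte char #9 = F4 82 B3 BF.
Leading byte 0xF4 = 11110100 matches 11110xxx → 4-byte sequence.
Byte 1: 0xF4 = 11110100, payload 100 (3 bits).
Byte 2: 0x82 = 10000010 (10xxxxxx ✓), payload 000010.
Byte 3: 0xB3 = 10110011 (10xxxxxx ✓), payload 110011.
Byte 4: 0xBF = 10111111 (10xxxxxx ✓), payload 111111.
Concatenate: 100000010110011111111 = 0x102CFF (21 bits → U+102CFF).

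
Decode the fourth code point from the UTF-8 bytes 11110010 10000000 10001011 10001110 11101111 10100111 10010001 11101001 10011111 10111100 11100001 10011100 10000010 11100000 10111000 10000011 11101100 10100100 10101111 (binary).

U+1702

Offset 0: leading byte 0xF2 = 11110010 → 4-byte char #1 = F2 80 8B 8E.
Offset 4: leading byte 0xEF = 11101111 → 3-byte char #2 = EF A7 91.
Offset 7: leading byte 0xE9 = 11101001 → 3-byte char #3 = E9 9F BC.
Offset 10: leading byte 0xE1 = 11100001 → 3-byte char #4 = E1 9C 82.
Leading byte 0xE1 = 11100001 matches 1110xxxx → 3-byte sequence.
Byte 1: 0xE1 = 11100001, payload 0001 (4 bits).
Byte 2: 0x9C = 10011100 (10xxxxxx ✓), payload 011100.
Byte 3: 0x82 = 10000010 (10xxxxxx ✓), payload 000010.
Concatenate: 0001011100000010 = 0x1702 (16 bits → U+1702).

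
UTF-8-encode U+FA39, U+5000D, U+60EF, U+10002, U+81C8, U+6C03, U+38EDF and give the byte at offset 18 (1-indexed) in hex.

1-indexed offset 18 is 0-indexed offset 17.
U+FA39 → 3-byte form EF A8 B9 at offsets 0–2.
U+5000D → 4-byte form F1 90 80 8D at offsets 3–6.
U+60EF → 3-byte form E6 83 AF at offsets 7–9.
U+10002 → 4-byte form F0 90 80 82 at offsets 10–13.
U+81C8 → 3-byte form E8 87 88 at offsets 14–16.
U+6C03 → 3-byte form E6 B0 83 at offsets 17–19.
Offset 17 falls in char 6's range; it's byte 1 of E6 B0 83 = 0xE6.

0xE6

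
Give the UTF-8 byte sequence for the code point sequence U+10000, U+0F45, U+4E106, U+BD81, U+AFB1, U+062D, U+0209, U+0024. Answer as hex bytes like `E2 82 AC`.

U+10000: 4-byte form → F0 90 80 80.
U+0F45: 3-byte form → E0 BD 85.
U+4E106: 4-byte form → F1 8E 84 86.
U+BD81: 3-byte form → EB B6 81.
U+AFB1: 3-byte form → EA BE B1.
U+062D: 2-byte form → D8 AD.
U+0209: 2-byte form → C8 89.
U+0024: 1-byte form → 24.
Concatenated (22 bytes): F0 90 80 80 E0 BD 85 F1 8E 84 86 EB B6 81 EA BE B1 D8 AD C8 89 24.

F0 90 80 80 E0 BD 85 F1 8E 84 86 EB B6 81 EA BE B1 D8 AD C8 89 24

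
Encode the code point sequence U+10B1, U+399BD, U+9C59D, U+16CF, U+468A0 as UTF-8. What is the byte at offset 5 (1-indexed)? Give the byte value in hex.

0xB9

1-indexed offset 5 is 0-indexed offset 4.
U+10B1 → 3-byte form E1 82 B1 at offsets 0–2.
U+399BD → 4-byte form F0 B9 A6 BD at offsets 3–6.
Offset 4 falls in char 2's range; it's byte 2 of F0 B9 A6 BD = 0xB9.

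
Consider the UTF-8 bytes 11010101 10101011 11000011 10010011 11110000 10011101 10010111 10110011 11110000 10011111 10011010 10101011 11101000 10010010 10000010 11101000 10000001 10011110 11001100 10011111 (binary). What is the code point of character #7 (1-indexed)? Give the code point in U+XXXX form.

U+031F

Offset 0: leading byte 0xD5 = 11010101 → 2-byte char #1 = D5 AB.
Offset 2: leading byte 0xC3 = 11000011 → 2-byte char #2 = C3 93.
Offset 4: leading byte 0xF0 = 11110000 → 4-byte char #3 = F0 9D 97 B3.
Offset 8: leading byte 0xF0 = 11110000 → 4-byte char #4 = F0 9F 9A AB.
Offset 12: leading byte 0xE8 = 11101000 → 3-byte char #5 = E8 92 82.
Offset 15: leading byte 0xE8 = 11101000 → 3-byte char #6 = E8 81 9E.
Offset 18: leading byte 0xCC = 11001100 → 2-byte char #7 = CC 9F.
Leading byte 0xCC = 11001100 matches 110xxxxx → 2-byte sequence.
Byte 1: 0xCC = 11001100, payload 01100 (5 bits).
Byte 2: 0x9F = 10011111 (10xxxxxx ✓), payload 011111.
Concatenate: 01100011111 = 0x31F (11 bits → U+031F).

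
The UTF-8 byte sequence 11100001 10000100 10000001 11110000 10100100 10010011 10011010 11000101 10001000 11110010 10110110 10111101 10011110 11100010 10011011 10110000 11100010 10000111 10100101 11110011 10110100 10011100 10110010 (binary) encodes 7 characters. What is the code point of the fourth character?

U+B6F5E

Offset 0: leading byte 0xE1 = 11100001 → 3-byte char #1 = E1 84 81.
Offset 3: leading byte 0xF0 = 11110000 → 4-byte char #2 = F0 A4 93 9A.
Offset 7: leading byte 0xC5 = 11000101 → 2-byte char #3 = C5 88.
Offset 9: leading byte 0xF2 = 11110010 → 4-byte char #4 = F2 B6 BD 9E.
Leading byte 0xF2 = 11110010 matches 11110xxx → 4-byte sequence.
Byte 1: 0xF2 = 11110010, payload 010 (3 bits).
Byte 2: 0xB6 = 10110110 (10xxxxxx ✓), payload 110110.
Byte 3: 0xBD = 10111101 (10xxxxxx ✓), payload 111101.
Byte 4: 0x9E = 10011110 (10xxxxxx ✓), payload 011110.
Concatenate: 010110110111101011110 = 0xB6F5E (21 bits → U+B6F5E).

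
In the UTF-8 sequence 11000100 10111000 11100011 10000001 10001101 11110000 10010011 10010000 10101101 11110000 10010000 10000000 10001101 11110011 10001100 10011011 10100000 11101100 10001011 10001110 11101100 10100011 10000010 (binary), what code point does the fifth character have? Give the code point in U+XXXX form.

U+CC6E0

Offset 0: leading byte 0xC4 = 11000100 → 2-byte char #1 = C4 B8.
Offset 2: leading byte 0xE3 = 11100011 → 3-byte char #2 = E3 81 8D.
Offset 5: leading byte 0xF0 = 11110000 → 4-byte char #3 = F0 93 90 AD.
Offset 9: leading byte 0xF0 = 11110000 → 4-byte char #4 = F0 90 80 8D.
Offset 13: leading byte 0xF3 = 11110011 → 4-byte char #5 = F3 8C 9B A0.
Leading byte 0xF3 = 11110011 matches 11110xxx → 4-byte sequence.
Byte 1: 0xF3 = 11110011, payload 011 (3 bits).
Byte 2: 0x8C = 10001100 (10xxxxxx ✓), payload 001100.
Byte 3: 0x9B = 10011011 (10xxxxxx ✓), payload 011011.
Byte 4: 0xA0 = 10100000 (10xxxxxx ✓), payload 100000.
Concatenate: 011001100011011100000 = 0xCC6E0 (21 bits → U+CC6E0).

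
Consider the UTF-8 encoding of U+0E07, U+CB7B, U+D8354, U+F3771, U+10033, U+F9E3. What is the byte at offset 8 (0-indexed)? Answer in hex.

U+0E07 → 3-byte form E0 B8 87 at offsets 0–2.
U+CB7B → 3-byte form EC AD BB at offsets 3–5.
U+D8354 → 4-byte form F3 98 8D 94 at offsets 6–9.
Offset 8 falls in char 3's range; it's byte 3 of F3 98 8D 94 = 0x8D.

0x8D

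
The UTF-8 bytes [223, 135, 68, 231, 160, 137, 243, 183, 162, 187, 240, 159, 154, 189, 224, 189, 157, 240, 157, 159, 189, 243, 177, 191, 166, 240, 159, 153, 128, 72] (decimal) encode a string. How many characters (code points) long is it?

10

Byte at offset 0: 0xDF = 11011111 → 2-byte char (#1). Advance 2.
Byte at offset 2: 0x44 = 01000100 → 1-byte char (#2). Advance 1.
Byte at offset 3: 0xE7 = 11100111 → 3-byte char (#3). Advance 3.
Byte at offset 6: 0xF3 = 11110011 → 4-byte char (#4). Advance 4.
Byte at offset 10: 0xF0 = 11110000 → 4-byte char (#5). Advance 4.
Byte at offset 14: 0xE0 = 11100000 → 3-byte char (#6). Advance 3.
Byte at offset 17: 0xF0 = 11110000 → 4-byte char (#7). Advance 4.
Byte at offset 21: 0xF3 = 11110011 → 4-byte char (#8). Advance 4.
Byte at offset 25: 0xF0 = 11110000 → 4-byte char (#9). Advance 4.
Byte at offset 29: 0x48 = 01001000 → 1-byte char (#10). Advance 1.
Reached end at offset 30 after 10 code points.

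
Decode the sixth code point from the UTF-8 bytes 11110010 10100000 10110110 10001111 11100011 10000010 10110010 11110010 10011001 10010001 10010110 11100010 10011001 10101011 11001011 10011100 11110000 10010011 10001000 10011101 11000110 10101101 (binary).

Offset 0: leading byte 0xF2 = 11110010 → 4-byte char #1 = F2 A0 B6 8F.
Offset 4: leading byte 0xE3 = 11100011 → 3-byte char #2 = E3 82 B2.
Offset 7: leading byte 0xF2 = 11110010 → 4-byte char #3 = F2 99 91 96.
Offset 11: leading byte 0xE2 = 11100010 → 3-byte char #4 = E2 99 AB.
Offset 14: leading byte 0xCB = 11001011 → 2-byte char #5 = CB 9C.
Offset 16: leading byte 0xF0 = 11110000 → 4-byte char #6 = F0 93 88 9D.
Leading byte 0xF0 = 11110000 matches 11110xxx → 4-byte sequence.
Byte 1: 0xF0 = 11110000, payload 000 (3 bits).
Byte 2: 0x93 = 10010011 (10xxxxxx ✓), payload 010011.
Byte 3: 0x88 = 10001000 (10xxxxxx ✓), payload 001000.
Byte 4: 0x9D = 10011101 (10xxxxxx ✓), payload 011101.
Concatenate: 000010011001000011101 = 0x1321D (21 bits → U+1321D).

U+1321D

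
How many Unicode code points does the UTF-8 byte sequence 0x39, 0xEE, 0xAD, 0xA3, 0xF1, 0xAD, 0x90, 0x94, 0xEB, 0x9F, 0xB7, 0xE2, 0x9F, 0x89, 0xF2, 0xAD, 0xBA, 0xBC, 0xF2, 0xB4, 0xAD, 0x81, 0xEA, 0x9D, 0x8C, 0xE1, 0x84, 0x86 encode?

Byte at offset 0: 0x39 = 00111001 → 1-byte char (#1). Advance 1.
Byte at offset 1: 0xEE = 11101110 → 3-byte char (#2). Advance 3.
Byte at offset 4: 0xF1 = 11110001 → 4-byte char (#3). Advance 4.
Byte at offset 8: 0xEB = 11101011 → 3-byte char (#4). Advance 3.
Byte at offset 11: 0xE2 = 11100010 → 3-byte char (#5). Advance 3.
Byte at offset 14: 0xF2 = 11110010 → 4-byte char (#6). Advance 4.
Byte at offset 18: 0xF2 = 11110010 → 4-byte char (#7). Advance 4.
Byte at offset 22: 0xEA = 11101010 → 3-byte char (#8). Advance 3.
Byte at offset 25: 0xE1 = 11100001 → 3-byte char (#9). Advance 3.
Reached end at offset 28 after 9 code points.

9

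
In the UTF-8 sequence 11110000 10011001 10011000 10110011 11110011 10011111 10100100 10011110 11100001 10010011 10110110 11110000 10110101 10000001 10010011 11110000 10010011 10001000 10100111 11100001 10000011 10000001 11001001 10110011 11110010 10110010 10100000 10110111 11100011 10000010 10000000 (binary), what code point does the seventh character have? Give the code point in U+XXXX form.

Offset 0: leading byte 0xF0 = 11110000 → 4-byte char #1 = F0 99 98 B3.
Offset 4: leading byte 0xF3 = 11110011 → 4-byte char #2 = F3 9F A4 9E.
Offset 8: leading byte 0xE1 = 11100001 → 3-byte char #3 = E1 93 B6.
Offset 11: leading byte 0xF0 = 11110000 → 4-byte char #4 = F0 B5 81 93.
Offset 15: leading byte 0xF0 = 11110000 → 4-byte char #5 = F0 93 88 A7.
Offset 19: leading byte 0xE1 = 11100001 → 3-byte char #6 = E1 83 81.
Offset 22: leading byte 0xC9 = 11001001 → 2-byte char #7 = C9 B3.
Leading byte 0xC9 = 11001001 matches 110xxxxx → 2-byte sequence.
Byte 1: 0xC9 = 11001001, payload 01001 (5 bits).
Byte 2: 0xB3 = 10110011 (10xxxxxx ✓), payload 110011.
Concatenate: 01001110011 = 0x273 (11 bits → U+0273).

U+0273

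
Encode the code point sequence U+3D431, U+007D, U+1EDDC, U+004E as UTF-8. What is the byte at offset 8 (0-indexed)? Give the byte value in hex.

0x9C

U+3D431 → 4-byte form F0 BD 90 B1 at offsets 0–3.
U+007D → 1-byte form 7D at offsets 4–4.
U+1EDDC → 4-byte form F0 9E B7 9C at offsets 5–8.
Offset 8 falls in char 3's range; it's byte 4 of F0 9E B7 9C = 0x9C.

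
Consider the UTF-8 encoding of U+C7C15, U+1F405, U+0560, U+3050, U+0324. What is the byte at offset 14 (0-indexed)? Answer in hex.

0xA4

U+C7C15 → 4-byte form F3 87 B0 95 at offsets 0–3.
U+1F405 → 4-byte form F0 9F 90 85 at offsets 4–7.
U+0560 → 2-byte form D5 A0 at offsets 8–9.
U+3050 → 3-byte form E3 81 90 at offsets 10–12.
U+0324 → 2-byte form CC A4 at offsets 13–14.
Offset 14 falls in char 5's range; it's byte 2 of CC A4 = 0xA4.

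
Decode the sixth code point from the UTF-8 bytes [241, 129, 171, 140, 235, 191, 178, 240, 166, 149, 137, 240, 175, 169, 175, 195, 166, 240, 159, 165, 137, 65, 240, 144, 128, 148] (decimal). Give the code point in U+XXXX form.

Offset 0: leading byte 0xF1 = 11110001 → 4-byte char #1 = F1 81 AB 8C.
Offset 4: leading byte 0xEB = 11101011 → 3-byte char #2 = EB BF B2.
Offset 7: leading byte 0xF0 = 11110000 → 4-byte char #3 = F0 A6 95 89.
Offset 11: leading byte 0xF0 = 11110000 → 4-byte char #4 = F0 AF A9 AF.
Offset 15: leading byte 0xC3 = 11000011 → 2-byte char #5 = C3 A6.
Offset 17: leading byte 0xF0 = 11110000 → 4-byte char #6 = F0 9F A5 89.
Leading byte 0xF0 = 11110000 matches 11110xxx → 4-byte sequence.
Byte 1: 0xF0 = 11110000, payload 000 (3 bits).
Byte 2: 0x9F = 10011111 (10xxxxxx ✓), payload 011111.
Byte 3: 0xA5 = 10100101 (10xxxxxx ✓), payload 100101.
Byte 4: 0x89 = 10001001 (10xxxxxx ✓), payload 001001.
Concatenate: 000011111100101001001 = 0x1F949 (21 bits → U+1F949).

U+1F949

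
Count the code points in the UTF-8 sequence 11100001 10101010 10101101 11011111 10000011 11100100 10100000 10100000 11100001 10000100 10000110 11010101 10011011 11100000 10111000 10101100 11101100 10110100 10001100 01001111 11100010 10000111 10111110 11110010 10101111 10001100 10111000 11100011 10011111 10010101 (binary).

11

Byte at offset 0: 0xE1 = 11100001 → 3-byte char (#1). Advance 3.
Byte at offset 3: 0xDF = 11011111 → 2-byte char (#2). Advance 2.
Byte at offset 5: 0xE4 = 11100100 → 3-byte char (#3). Advance 3.
Byte at offset 8: 0xE1 = 11100001 → 3-byte char (#4). Advance 3.
Byte at offset 11: 0xD5 = 11010101 → 2-byte char (#5). Advance 2.
Byte at offset 13: 0xE0 = 11100000 → 3-byte char (#6). Advance 3.
Byte at offset 16: 0xEC = 11101100 → 3-byte char (#7). Advance 3.
Byte at offset 19: 0x4F = 01001111 → 1-byte char (#8). Advance 1.
Byte at offset 20: 0xE2 = 11100010 → 3-byte char (#9). Advance 3.
Byte at offset 23: 0xF2 = 11110010 → 4-byte char (#10). Advance 4.
Byte at offset 27: 0xE3 = 11100011 → 3-byte char (#11). Advance 3.
Reached end at offset 30 after 11 code points.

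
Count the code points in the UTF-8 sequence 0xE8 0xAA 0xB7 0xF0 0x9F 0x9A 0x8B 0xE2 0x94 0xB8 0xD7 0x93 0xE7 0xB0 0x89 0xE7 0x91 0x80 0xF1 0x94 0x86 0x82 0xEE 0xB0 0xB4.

8

Byte at offset 0: 0xE8 = 11101000 → 3-byte char (#1). Advance 3.
Byte at offset 3: 0xF0 = 11110000 → 4-byte char (#2). Advance 4.
Byte at offset 7: 0xE2 = 11100010 → 3-byte char (#3). Advance 3.
Byte at offset 10: 0xD7 = 11010111 → 2-byte char (#4). Advance 2.
Byte at offset 12: 0xE7 = 11100111 → 3-byte char (#5). Advance 3.
Byte at offset 15: 0xE7 = 11100111 → 3-byte char (#6). Advance 3.
Byte at offset 18: 0xF1 = 11110001 → 4-byte char (#7). Advance 4.
Byte at offset 22: 0xEE = 11101110 → 3-byte char (#8). Advance 3.
Reached end at offset 25 after 8 code points.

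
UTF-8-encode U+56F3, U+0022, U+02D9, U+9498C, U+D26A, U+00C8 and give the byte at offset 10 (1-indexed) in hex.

1-indexed offset 10 is 0-indexed offset 9.
U+56F3 → 3-byte form E5 9B B3 at offsets 0–2.
U+0022 → 1-byte form 22 at offsets 3–3.
U+02D9 → 2-byte form CB 99 at offsets 4–5.
U+9498C → 4-byte form F2 94 A6 8C at offsets 6–9.
Offset 9 falls in char 4's range; it's byte 4 of F2 94 A6 8C = 0x8C.

0x8C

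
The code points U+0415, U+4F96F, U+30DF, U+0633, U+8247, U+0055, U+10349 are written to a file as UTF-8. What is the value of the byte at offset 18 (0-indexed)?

0x89

U+0415 → 2-byte form D0 95 at offsets 0–1.
U+4F96F → 4-byte form F1 8F A5 AF at offsets 2–5.
U+30DF → 3-byte form E3 83 9F at offsets 6–8.
U+0633 → 2-byte form D8 B3 at offsets 9–10.
U+8247 → 3-byte form E8 89 87 at offsets 11–13.
U+0055 → 1-byte form 55 at offsets 14–14.
U+10349 → 4-byte form F0 90 8D 89 at offsets 15–18.
Offset 18 falls in char 7's range; it's byte 4 of F0 90 8D 89 = 0x89.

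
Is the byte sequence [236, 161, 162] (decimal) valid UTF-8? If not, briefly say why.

Leading byte 0xEC = 11101100 → 3-byte form.
Continuation bytes 0xA1=10100001, 0xA2=10100010 all match 10xxxxxx.
Decoded value 0xC862 is ≥ 0x800 (shortest form) and not a surrogate.

valid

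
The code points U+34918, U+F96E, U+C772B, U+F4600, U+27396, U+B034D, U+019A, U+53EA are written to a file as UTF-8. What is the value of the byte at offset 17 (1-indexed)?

0xA7

1-indexed offset 17 is 0-indexed offset 16.
U+34918 → 4-byte form F0 B4 A4 98 at offsets 0–3.
U+F96E → 3-byte form EF A5 AE at offsets 4–6.
U+C772B → 4-byte form F3 87 9C AB at offsets 7–10.
U+F4600 → 4-byte form F3 B4 98 80 at offsets 11–14.
U+27396 → 4-byte form F0 A7 8E 96 at offsets 15–18.
Offset 16 falls in char 5's range; it's byte 2 of F0 A7 8E 96 = 0xA7.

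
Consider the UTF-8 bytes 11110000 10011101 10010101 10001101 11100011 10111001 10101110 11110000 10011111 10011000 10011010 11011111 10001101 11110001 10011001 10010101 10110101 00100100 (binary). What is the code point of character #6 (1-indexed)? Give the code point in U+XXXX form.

U+0024

Offset 0: leading byte 0xF0 = 11110000 → 4-byte char #1 = F0 9D 95 8D.
Offset 4: leading byte 0xE3 = 11100011 → 3-byte char #2 = E3 B9 AE.
Offset 7: leading byte 0xF0 = 11110000 → 4-byte char #3 = F0 9F 98 9A.
Offset 11: leading byte 0xDF = 11011111 → 2-byte char #4 = DF 8D.
Offset 13: leading byte 0xF1 = 11110001 → 4-byte char #5 = F1 99 95 B5.
Offset 17: leading byte 0x24 = 00100100 → 1-byte char #6 = 24.
Leading byte 0x24 = 00100100 matches 0xxxxxxx → 1-byte sequence.
Byte 1: 0x24 = 00100100, payload 0100100 (7 bits).
Concatenate: 0100100 = 0x24 (7 bits → U+0024).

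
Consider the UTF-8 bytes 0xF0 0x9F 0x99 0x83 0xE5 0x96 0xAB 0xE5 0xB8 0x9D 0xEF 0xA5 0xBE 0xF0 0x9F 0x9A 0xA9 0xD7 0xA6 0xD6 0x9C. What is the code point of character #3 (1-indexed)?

Offset 0: leading byte 0xF0 = 11110000 → 4-byte char #1 = F0 9F 99 83.
Offset 4: leading byte 0xE5 = 11100101 → 3-byte char #2 = E5 96 AB.
Offset 7: leading byte 0xE5 = 11100101 → 3-byte char #3 = E5 B8 9D.
Leading byte 0xE5 = 11100101 matches 1110xxxx → 3-byte sequence.
Byte 1: 0xE5 = 11100101, payload 0101 (4 bits).
Byte 2: 0xB8 = 10111000 (10xxxxxx ✓), payload 111000.
Byte 3: 0x9D = 10011101 (10xxxxxx ✓), payload 011101.
Concatenate: 0101111000011101 = 0x5E1D (16 bits → U+5E1D).

U+5E1D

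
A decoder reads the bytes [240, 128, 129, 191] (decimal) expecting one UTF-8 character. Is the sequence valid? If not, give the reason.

Leading byte 0xF0 = 11110000 → 4-byte form.
Continuation bytes all match 10xxxxxx. Payload decodes to 0x7F.
But 0x7F < 0x10000, the minimum for a 4-byte sequence — this is an overlong encoding.

invalid (overlong encoding)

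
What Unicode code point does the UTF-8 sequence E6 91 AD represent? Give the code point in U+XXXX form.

U+646D

Leading byte 0xE6 = 11100110 matches 1110xxxx → 3-byte sequence.
Byte 1: 0xE6 = 11100110, payload 0110 (4 bits).
Byte 2: 0x91 = 10010001 (10xxxxxx ✓), payload 010001.
Byte 3: 0xAD = 10101101 (10xxxxxx ✓), payload 101101.
Concatenate: 0110010001101101 = 0x646D (16 bits → U+646D).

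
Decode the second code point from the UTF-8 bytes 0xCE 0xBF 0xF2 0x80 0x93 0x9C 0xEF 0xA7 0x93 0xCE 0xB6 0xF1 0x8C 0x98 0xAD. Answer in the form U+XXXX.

Offset 0: leading byte 0xCE = 11001110 → 2-byte char #1 = CE BF.
Offset 2: leading byte 0xF2 = 11110010 → 4-byte char #2 = F2 80 93 9C.
Leading byte 0xF2 = 11110010 matches 11110xxx → 4-byte sequence.
Byte 1: 0xF2 = 11110010, payload 010 (3 bits).
Byte 2: 0x80 = 10000000 (10xxxxxx ✓), payload 000000.
Byte 3: 0x93 = 10010011 (10xxxxxx ✓), payload 010011.
Byte 4: 0x9C = 10011100 (10xxxxxx ✓), payload 011100.
Concatenate: 010000000010011011100 = 0x804DC (21 bits → U+804DC).

U+804DC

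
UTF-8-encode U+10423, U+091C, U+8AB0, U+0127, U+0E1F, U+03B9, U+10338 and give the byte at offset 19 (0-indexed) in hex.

0x8C

U+10423 → 4-byte form F0 90 90 A3 at offsets 0–3.
U+091C → 3-byte form E0 A4 9C at offsets 4–6.
U+8AB0 → 3-byte form E8 AA B0 at offsets 7–9.
U+0127 → 2-byte form C4 A7 at offsets 10–11.
U+0E1F → 3-byte form E0 B8 9F at offsets 12–14.
U+03B9 → 2-byte form CE B9 at offsets 15–16.
U+10338 → 4-byte form F0 90 8C B8 at offsets 17–20.
Offset 19 falls in char 7's range; it's byte 3 of F0 90 8C B8 = 0x8C.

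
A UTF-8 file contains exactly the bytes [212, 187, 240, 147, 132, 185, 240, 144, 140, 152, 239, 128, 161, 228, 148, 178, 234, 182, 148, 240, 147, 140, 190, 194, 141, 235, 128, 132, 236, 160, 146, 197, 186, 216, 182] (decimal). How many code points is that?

12

Byte at offset 0: 0xD4 = 11010100 → 2-byte char (#1). Advance 2.
Byte at offset 2: 0xF0 = 11110000 → 4-byte char (#2). Advance 4.
Byte at offset 6: 0xF0 = 11110000 → 4-byte char (#3). Advance 4.
Byte at offset 10: 0xEF = 11101111 → 3-byte char (#4). Advance 3.
Byte at offset 13: 0xE4 = 11100100 → 3-byte char (#5). Advance 3.
Byte at offset 16: 0xEA = 11101010 → 3-byte char (#6). Advance 3.
Byte at offset 19: 0xF0 = 11110000 → 4-byte char (#7). Advance 4.
Byte at offset 23: 0xC2 = 11000010 → 2-byte char (#8). Advance 2.
Byte at offset 25: 0xEB = 11101011 → 3-byte char (#9). Advance 3.
Byte at offset 28: 0xEC = 11101100 → 3-byte char (#10). Advance 3.
Byte at offset 31: 0xC5 = 11000101 → 2-byte char (#11). Advance 2.
Byte at offset 33: 0xD8 = 11011000 → 2-byte char (#12). Advance 2.
Reached end at offset 35 after 12 code points.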